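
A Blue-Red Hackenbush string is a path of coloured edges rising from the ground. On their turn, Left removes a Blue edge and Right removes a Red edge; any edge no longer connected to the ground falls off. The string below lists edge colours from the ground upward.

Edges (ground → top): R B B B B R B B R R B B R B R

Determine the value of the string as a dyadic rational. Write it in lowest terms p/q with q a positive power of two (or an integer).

step 1: add R to get R; options L={ none } R={ 0 } -> -1
step 2: add B to get RB; options L={ -1 } R={ 0 } -> -1/2
step 3: add B to get RBB; options L={ -1 -1/2 } R={ 0 } -> -1/4
step 4: add B to get RBBB; options L={ -1 -1/2 -1/4 } R={ 0 } -> -1/8
step 5: add B to get RBBBB; options L={ -1 -1/2 -1/4 -1/8 } R={ 0 } -> -1/16
step 6: add R to get RBBBBR; options L={ -1 -1/2 -1/4 -1/8 } R={ -1/16 0 } -> -3/32
step 7: add B to get RBBBBRB; options L={ -1 -1/2 -1/4 -1/8 -3/32 } R={ -1/16 0 } -> -5/64
step 8: add B to get RBBBBRBB; options L={ -1 -1/2 -1/4 -1/8 -3/32 -5/64 } R={ -1/16 0 } -> -9/128
step 9: add R to get RBBBBRBBR; options L={ -1 -1/2 -1/4 -1/8 -3/32 -5/64 } R={ -9/128 -1/16 0 } -> -19/256
step 10: add R to get RBBBBRBBRR; options L={ -1 -1/2 -1/4 -1/8 -3/32 -5/64 } R={ -19/256 -9/128 -1/16 0 } -> -39/512
step 11: add B to get RBBBBRBBRRB; options L={ -1 -1/2 -1/4 -1/8 -3/32 -5/64 -39/512 } R={ -19/256 -9/128 -1/16 0 } -> -77/1024
step 12: add B to get RBBBBRBBRRBB; options L={ -1 -1/2 -1/4 -1/8 -3/32 -5/64 -39/512 -77/1024 } R={ -19/256 -9/128 -1/16 0 } -> -153/2048
step 13: add R to get RBBBBRBBRRBBR; options L={ -1 -1/2 -1/4 -1/8 -3/32 -5/64 -39/512 -77/1024 } R={ -153/2048 -19/256 -9/128 -1/16 0 } -> -307/4096
step 14: add B to get RBBBBRBBRRBBRB; options L={ -1 -1/2 -1/4 -1/8 -3/32 -5/64 -39/512 -77/1024 -307/4096 } R={ -153/2048 -19/256 -9/128 -1/16 0 } -> -613/8192
step 15: add R to get RBBBBRBBRRBBRBR; options L={ -1 -1/2 -1/4 -1/8 -3/32 -5/64 -39/512 -77/1024 -307/4096 } R={ -613/8192 -153/2048 -19/256 -9/128 -1/16 0 } -> -1227/16384

-1227/16384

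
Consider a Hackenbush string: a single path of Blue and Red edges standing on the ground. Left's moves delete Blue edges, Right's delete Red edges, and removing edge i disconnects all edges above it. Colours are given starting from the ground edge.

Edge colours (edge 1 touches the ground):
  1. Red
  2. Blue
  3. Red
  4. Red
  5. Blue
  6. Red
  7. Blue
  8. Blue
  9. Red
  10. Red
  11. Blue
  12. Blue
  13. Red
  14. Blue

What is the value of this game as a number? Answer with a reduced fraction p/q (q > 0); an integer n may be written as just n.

-6757/8192

g_1 [R]  L=[]  R=[0]  — -1
g_2 [RB]  L=[-1]  R=[0]  — -1/2
g_3 [RBR]  L=[-1]  R=[-1/2 0]  — -3/4
g_4 [RBRR]  L=[-1]  R=[-3/4 -1/2 0]  — -7/8
g_5 [RBRRB]  L=[-1 -7/8]  R=[-3/4 -1/2 0]  — -13/16
g_6 [RBRRBR]  L=[-1 -7/8]  R=[-13/16 -3/4 -1/2 0]  — -27/32
g_7 [RBRRBRB]  L=[-1 -7/8 -27/32]  R=[-13/16 -3/4 -1/2 0]  — -53/64
g_8 [RBRRBRBB]  L=[-1 -7/8 -27/32 -53/64]  R=[-13/16 -3/4 -1/2 0]  — -105/128
g_9 [RBRRBRBBR]  L=[-1 -7/8 -27/32 -53/64]  R=[-105/128 -13/16 -3/4 -1/2 0]  — -211/256
g_10 [RBRRBRBBRR]  L=[-1 -7/8 -27/32 -53/64]  R=[-211/256 -105/128 -13/16 -3/4 -1/2 0]  — -423/512
g_11 [RBRRBRBBRRB]  L=[-1 -7/8 -27/32 -53/64 -423/512]  R=[-211/256 -105/128 -13/16 -3/4 -1/2 0]  — -845/1024
g_12 [RBRRBRBBRRBB]  L=[-1 -7/8 -27/32 -53/64 -423/512 -845/1024]  R=[-211/256 -105/128 -13/16 -3/4 -1/2 0]  — -1689/2048
g_13 [RBRRBRBBRRBBR]  L=[-1 -7/8 -27/32 -53/64 -423/512 -845/1024]  R=[-1689/2048 -211/256 -105/128 -13/16 -3/4 -1/2 0]  — -3379/4096
g_14 [RBRRBRBBRRBBRB]  L=[-1 -7/8 -27/32 -53/64 -423/512 -845/1024 -3379/4096]  R=[-1689/2048 -211/256 -105/128 -13/16 -3/4 -1/2 0]  — -6757/8192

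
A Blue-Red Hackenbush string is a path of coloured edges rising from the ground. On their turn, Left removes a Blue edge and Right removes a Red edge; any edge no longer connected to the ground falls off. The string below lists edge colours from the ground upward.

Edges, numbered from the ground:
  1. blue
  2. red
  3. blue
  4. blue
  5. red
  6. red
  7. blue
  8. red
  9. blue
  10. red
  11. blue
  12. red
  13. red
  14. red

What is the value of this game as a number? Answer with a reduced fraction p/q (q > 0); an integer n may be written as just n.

G_1 [b]  L=[0]  R=[]  — 1
G_2 [br]  L=[0]  R=[1]  — 1/2
G_3 [brb]  L=[0,1/2]  R=[1]  — 3/4
G_4 [brbb]  L=[0,1/2,3/4]  R=[1]  — 7/8
G_5 [brbbr]  L=[0,1/2,3/4]  R=[7/8,1]  — 13/16
G_6 [brbbrr]  L=[0,1/2,3/4]  R=[13/16,7/8,1]  — 25/32
G_7 [brbbrrb]  L=[0,1/2,3/4,25/32]  R=[13/16,7/8,1]  — 51/64
G_8 [brbbrrbr]  L=[0,1/2,3/4,25/32]  R=[51/64,13/16,7/8,1]  — 101/128
G_9 [brbbrrbrb]  L=[0,1/2,3/4,25/32,101/128]  R=[51/64,13/16,7/8,1]  — 203/256
G_10 [brbbrrbrbr]  L=[0,1/2,3/4,25/32,101/128]  R=[203/256,51/64,13/16,7/8,1]  — 405/512
G_11 [brbbrrbrbrb]  L=[0,1/2,3/4,25/32,101/128,405/512]  R=[203/256,51/64,13/16,7/8,1]  — 811/1024
G_12 [brbbrrbrbrbr]  L=[0,1/2,3/4,25/32,101/128,405/512]  R=[811/1024,203/256,51/64,13/16,7/8,1]  — 1621/2048
G_13 [brbbrrbrbrbrr]  L=[0,1/2,3/4,25/32,101/128,405/512]  R=[1621/2048,811/1024,203/256,51/64,13/16,7/8,1]  — 3241/4096
G_14 [brbbrrbrbrbrrr]  L=[0,1/2,3/4,25/32,101/128,405/512]  R=[3241/4096,1621/2048,811/1024,203/256,51/64,13/16,7/8,1]  — 6481/8192

6481/8192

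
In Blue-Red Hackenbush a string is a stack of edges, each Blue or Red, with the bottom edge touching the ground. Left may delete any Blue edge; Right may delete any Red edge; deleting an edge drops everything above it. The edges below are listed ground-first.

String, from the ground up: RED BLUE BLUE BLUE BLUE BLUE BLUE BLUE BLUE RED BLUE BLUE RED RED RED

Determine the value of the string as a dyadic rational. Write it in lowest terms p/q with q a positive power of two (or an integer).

Prefix values for RED BLUE BLUE BLUE BLUE BLUE BLUE BLUE BLUE RED BLUE BLUE RED RED RED via {L|R} + simplicity:
g_1 [R]  L=[none]  R=[0]  => -1
g_2 [RB]  L=[-1]  R=[0]  => -1/2
g_3 [RBB]  L=[-1,-1/2]  R=[0]  => -1/4
g_4 [RBBB]  L=[-1,-1/2,-1/4]  R=[0]  => -1/8
g_5 [RBBBB]  L=[-1,-1/2,-1/4,-1/8]  R=[0]  => -1/16
g_6 [RBBBBB]  L=[-1,-1/2,-1/4,-1/8,-1/16]  R=[0]  => -1/32
g_7 [RBBBBBB]  L=[-1,-1/2,-1/4,-1/8,-1/16,-1/32]  R=[0]  => -1/64
g_8 [RBBBBBBB]  L=[-1,-1/2,-1/4,-1/8,-1/16,-1/32,-1/64]  R=[0]  => -1/128
g_9 [RBBBBBBBB]  L=[-1,-1/2,-1/4,-1/8,-1/16,-1/32,-1/64,-1/128]  R=[0]  => -1/256
g_10 [RBBBBBBBBR]  L=[-1,-1/2,-1/4,-1/8,-1/16,-1/32,-1/64,-1/128]  R=[-1/256,0]  => -3/512
g_11 [RBBBBBBBBRB]  L=[-1,-1/2,-1/4,-1/8,-1/16,-1/32,-1/64,-1/128,-3/512]  R=[-1/256,0]  => -5/1024
g_12 [RBBBBBBBBRBB]  L=[-1,-1/2,-1/4,-1/8,-1/16,-1/32,-1/64,-1/128,-3/512,-5/1024]  R=[-1/256,0]  => -9/2048
g_13 [RBBBBBBBBRBBR]  L=[-1,-1/2,-1/4,-1/8,-1/16,-1/32,-1/64,-1/128,-3/512,-5/1024]  R=[-9/2048,-1/256,0]  => -19/4096
g_14 [RBBBBBBBBRBBRR]  L=[-1,-1/2,-1/4,-1/8,-1/16,-1/32,-1/64,-1/128,-3/512,-5/1024]  R=[-19/4096,-9/2048,-1/256,0]  => -39/8192
g_15 [RBBBBBBBBRBBRRR]  L=[-1,-1/2,-1/4,-1/8,-1/16,-1/32,-1/64,-1/128,-3/512,-5/1024]  R=[-39/8192,-19/4096,-9/2048,-1/256,0]  => -79/16384

-79/16384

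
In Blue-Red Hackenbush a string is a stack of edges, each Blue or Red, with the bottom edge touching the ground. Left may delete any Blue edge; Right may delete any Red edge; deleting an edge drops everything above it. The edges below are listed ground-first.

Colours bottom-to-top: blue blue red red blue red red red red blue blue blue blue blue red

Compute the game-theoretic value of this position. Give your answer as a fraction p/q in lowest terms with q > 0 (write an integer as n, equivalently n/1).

value_1 [b]  L=[0]  R=[]  = 1
value_2 [bb]  L=[0, 1]  R=[]  = 2
value_3 [bbr]  L=[0, 1]  R=[2]  = 3/2
value_4 [bbrr]  L=[0, 1]  R=[3/2, 2]  = 5/4
value_5 [bbrrb]  L=[0, 1, 5/4]  R=[3/2, 2]  = 11/8
value_6 [bbrrbr]  L=[0, 1, 5/4]  R=[11/8, 3/2, 2]  = 21/16
value_7 [bbrrbrr]  L=[0, 1, 5/4]  R=[21/16, 11/8, 3/2, 2]  = 41/32
value_8 [bbrrbrrr]  L=[0, 1, 5/4]  R=[41/32, 21/16, 11/8, 3/2, 2]  = 81/64
value_9 [bbrrbrrrr]  L=[0, 1, 5/4]  R=[81/64, 41/32, 21/16, 11/8, 3/2, 2]  = 161/128
value_10 [bbrrbrrrrb]  L=[0, 1, 5/4, 161/128]  R=[81/64, 41/32, 21/16, 11/8, 3/2, 2]  = 323/256
value_11 [bbrrbrrrrbb]  L=[0, 1, 5/4, 161/128, 323/256]  R=[81/64, 41/32, 21/16, 11/8, 3/2, 2]  = 647/512
value_12 [bbrrbrrrrbbb]  L=[0, 1, 5/4, 161/128, 323/256, 647/512]  R=[81/64, 41/32, 21/16, 11/8, 3/2, 2]  = 1295/1024
value_13 [bbrrbrrrrbbbb]  L=[0, 1, 5/4, 161/128, 323/256, 647/512, 1295/1024]  R=[81/64, 41/32, 21/16, 11/8, 3/2, 2]  = 2591/2048
value_14 [bbrrbrrrrbbbbb]  L=[0, 1, 5/4, 161/128, 323/256, 647/512, 1295/1024, 2591/2048]  R=[81/64, 41/32, 21/16, 11/8, 3/2, 2]  = 5183/4096
value_15 [bbrrbrrrrbbbbbr]  L=[0, 1, 5/4, 161/128, 323/256, 647/512, 1295/1024, 2591/2048]  R=[5183/4096, 81/64, 41/32, 21/16, 11/8, 3/2, 2]  = 10365/8192

10365/8192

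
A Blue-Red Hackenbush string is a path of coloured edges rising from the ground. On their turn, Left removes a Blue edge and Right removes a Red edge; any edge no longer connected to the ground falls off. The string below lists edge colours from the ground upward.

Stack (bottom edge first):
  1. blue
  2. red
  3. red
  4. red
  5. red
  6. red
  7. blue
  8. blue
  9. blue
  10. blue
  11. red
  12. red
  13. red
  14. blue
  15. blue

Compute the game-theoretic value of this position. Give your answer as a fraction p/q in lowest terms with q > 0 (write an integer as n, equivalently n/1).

967/16384

Prefix values for blue red red red red red blue blue blue blue red red red blue blue via {L|R} + simplicity:
1 of 15 · b · max L 0 · min R +∞ so 1
2 of 15 · br · max L 0 · min R 1 so 1/2
3 of 15 · brr · max L 0 · min R 1/2 so 1/4
4 of 15 · brrr · max L 0 · min R 1/4 so 1/8
5 of 15 · brrrr · max L 0 · min R 1/8 so 1/16
6 of 15 · brrrrr · max L 0 · min R 1/16 so 1/32
7 of 15 · brrrrrb · max L 1/32 · min R 1/16 so 3/64
8 of 15 · brrrrrbb · max L 3/64 · min R 1/16 so 7/128
9 of 15 · brrrrrbbb · max L 7/128 · min R 1/16 so 15/256
10 of 15 · brrrrrbbbb · max L 15/256 · min R 1/16 so 31/512
11 of 15 · brrrrrbbbbr · max L 15/256 · min R 31/512 so 61/1024
12 of 15 · brrrrrbbbbrr · max L 15/256 · min R 61/1024 so 121/2048
13 of 15 · brrrrrbbbbrrr · max L 15/256 · min R 121/2048 so 241/4096
14 of 15 · brrrrrbbbbrrrb · max L 241/4096 · min R 121/2048 so 483/8192
15 of 15 · brrrrrbbbbrrrbb · max L 483/8192 · min R 121/2048 so 967/16384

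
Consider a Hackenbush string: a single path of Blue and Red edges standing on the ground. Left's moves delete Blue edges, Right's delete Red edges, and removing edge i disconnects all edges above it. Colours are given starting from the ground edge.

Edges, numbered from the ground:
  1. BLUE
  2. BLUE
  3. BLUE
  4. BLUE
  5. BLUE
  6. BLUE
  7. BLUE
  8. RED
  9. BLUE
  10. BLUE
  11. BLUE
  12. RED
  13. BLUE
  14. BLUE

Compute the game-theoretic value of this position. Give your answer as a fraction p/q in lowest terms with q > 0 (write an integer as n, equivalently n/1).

887/128

1 of 14 · B · max L 0 · min R +∞ = 1
2 of 14 · BB · max L 1 · min R +∞ = 2
3 of 14 · BBB · max L 2 · min R +∞ = 3
4 of 14 · BBBB · max L 3 · min R +∞ = 4
5 of 14 · BBBBB · max L 4 · min R +∞ = 5
6 of 14 · BBBBBB · max L 5 · min R +∞ = 6
7 of 14 · BBBBBBB · max L 6 · min R +∞ = 7
8 of 14 · BBBBBBBR · max L 6 · min R 7 = 13/2
9 of 14 · BBBBBBBRB · max L 13/2 · min R 7 = 27/4
10 of 14 · BBBBBBBRBB · max L 27/4 · min R 7 = 55/8
11 of 14 · BBBBBBBRBBB · max L 55/8 · min R 7 = 111/16
12 of 14 · BBBBBBBRBBBR · max L 55/8 · min R 111/16 = 221/32
13 of 14 · BBBBBBBRBBBRB · max L 221/32 · min R 111/16 = 443/64
14 of 14 · BBBBBBBRBBBRBB · max L 443/64 · min R 111/16 = 887/128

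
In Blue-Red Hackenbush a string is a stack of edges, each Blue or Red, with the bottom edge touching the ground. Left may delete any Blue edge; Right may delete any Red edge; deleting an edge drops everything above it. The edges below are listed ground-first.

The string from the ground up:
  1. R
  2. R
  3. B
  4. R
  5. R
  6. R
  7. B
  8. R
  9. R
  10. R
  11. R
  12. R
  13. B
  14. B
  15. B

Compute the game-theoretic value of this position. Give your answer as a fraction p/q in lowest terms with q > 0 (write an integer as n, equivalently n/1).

value_1 [R]  L=[(no moves)]  R=[0]  = -1
value_2 [RR]  L=[(no moves)]  R=[-1, 0]  = -2
value_3 [RRB]  L=[-2]  R=[-1, 0]  = -3/2
value_4 [RRBR]  L=[-2]  R=[-3/2, -1, 0]  = -7/4
value_5 [RRBRR]  L=[-2]  R=[-7/4, -3/2, -1, 0]  = -15/8
value_6 [RRBRRR]  L=[-2]  R=[-15/8, -7/4, -3/2, -1, 0]  = -31/16
value_7 [RRBRRRB]  L=[-2, -31/16]  R=[-15/8, -7/4, -3/2, -1, 0]  = -61/32
value_8 [RRBRRRBR]  L=[-2, -31/16]  R=[-61/32, -15/8, -7/4, -3/2, -1, 0]  = -123/64
value_9 [RRBRRRBRR]  L=[-2, -31/16]  R=[-123/64, -61/32, -15/8, -7/4, -3/2, -1, 0]  = -247/128
value_10 [RRBRRRBRRR]  L=[-2, -31/16]  R=[-247/128, -123/64, -61/32, -15/8, -7/4, -3/2, -1, 0]  = -495/256
value_11 [RRBRRRBRRRR]  L=[-2, -31/16]  R=[-495/256, -247/128, -123/64, -61/32, -15/8, -7/4, -3/2, -1, 0]  = -991/512
value_12 [RRBRRRBRRRRR]  L=[-2, -31/16]  R=[-991/512, -495/256, -247/128, -123/64, -61/32, -15/8, -7/4, -3/2, -1, 0]  = -1983/1024
value_13 [RRBRRRBRRRRRB]  L=[-2, -31/16, -1983/1024]  R=[-991/512, -495/256, -247/128, -123/64, -61/32, -15/8, -7/4, -3/2, -1, 0]  = -3965/2048
value_14 [RRBRRRBRRRRRBB]  L=[-2, -31/16, -1983/1024, -3965/2048]  R=[-991/512, -495/256, -247/128, -123/64, -61/32, -15/8, -7/4, -3/2, -1, 0]  = -7929/4096
value_15 [RRBRRRBRRRRRBBB]  L=[-2, -31/16, -1983/1024, -3965/2048, -7929/4096]  R=[-991/512, -495/256, -247/128, -123/64, -61/32, -15/8, -7/4, -3/2, -1, 0]  = -15857/8192

-15857/8192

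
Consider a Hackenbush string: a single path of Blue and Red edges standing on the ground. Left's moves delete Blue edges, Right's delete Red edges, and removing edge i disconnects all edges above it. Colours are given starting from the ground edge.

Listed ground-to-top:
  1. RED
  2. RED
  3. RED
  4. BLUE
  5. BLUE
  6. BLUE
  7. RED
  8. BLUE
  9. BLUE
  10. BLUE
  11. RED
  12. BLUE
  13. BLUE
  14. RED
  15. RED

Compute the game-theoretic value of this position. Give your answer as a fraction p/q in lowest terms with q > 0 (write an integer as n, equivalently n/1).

Recurse on prefixes of the 15-edge string RED RED RED BLUE BLUE BLUE RED BLUE BLUE BLUE RED BLUE BLUE RED RED:
1 of 15 · R · max L −∞ · min R 0 ⇒ -1
2 of 15 · RR · max L −∞ · min R -1 ⇒ -2
3 of 15 · RRR · max L −∞ · min R -2 ⇒ -3
4 of 15 · RRRB · max L -3 · min R -2 ⇒ -5/2
5 of 15 · RRRBB · max L -5/2 · min R -2 ⇒ -9/4
6 of 15 · RRRBBB · max L -9/4 · min R -2 ⇒ -17/8
7 of 15 · RRRBBBR · max L -9/4 · min R -17/8 ⇒ -35/16
8 of 15 · RRRBBBRB · max L -35/16 · min R -17/8 ⇒ -69/32
9 of 15 · RRRBBBRBB · max L -69/32 · min R -17/8 ⇒ -137/64
10 of 15 · RRRBBBRBBB · max L -137/64 · min R -17/8 ⇒ -273/128
11 of 15 · RRRBBBRBBBR · max L -137/64 · min R -273/128 ⇒ -547/256
12 of 15 · RRRBBBRBBBRB · max L -547/256 · min R -273/128 ⇒ -1093/512
13 of 15 · RRRBBBRBBBRBB · max L -1093/512 · min R -273/128 ⇒ -2185/1024
14 of 15 · RRRBBBRBBBRBBR · max L -1093/512 · min R -2185/1024 ⇒ -4371/2048
15 of 15 · RRRBBBRBBBRBBRR · max L -1093/512 · min R -4371/2048 ⇒ -8743/4096

-8743/4096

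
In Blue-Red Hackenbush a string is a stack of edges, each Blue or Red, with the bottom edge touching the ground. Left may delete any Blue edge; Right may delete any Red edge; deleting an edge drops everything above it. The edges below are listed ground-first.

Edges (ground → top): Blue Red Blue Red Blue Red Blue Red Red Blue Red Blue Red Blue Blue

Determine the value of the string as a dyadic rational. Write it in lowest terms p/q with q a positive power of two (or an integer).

10839/16384

Build g(s[:k]) for k = 1..15, string s = Blue Red Blue Red Blue Red Blue Red Red Blue Red Blue Red Blue Blue.
step 1: add Blue to get B; options L={ 0 } R={ (no moves) } so 1
step 2: add Red to get BR; options L={ 0 } R={ 1 } so 1/2
step 3: add Blue to get BRB; options L={ 0; 1/2 } R={ 1 } so 3/4
step 4: add Red to get BRBR; options L={ 0; 1/2 } R={ 3/4; 1 } so 5/8
step 5: add Blue to get BRBRB; options L={ 0; 1/2; 5/8 } R={ 3/4; 1 } so 11/16
step 6: add Red to get BRBRBR; options L={ 0; 1/2; 5/8 } R={ 11/16; 3/4; 1 } so 21/32
step 7: add Blue to get BRBRBRB; options L={ 0; 1/2; 5/8; 21/32 } R={ 11/16; 3/4; 1 } so 43/64
step 8: add Red to get BRBRBRBR; options L={ 0; 1/2; 5/8; 21/32 } R={ 43/64; 11/16; 3/4; 1 } so 85/128
step 9: add Red to get BRBRBRBRR; options L={ 0; 1/2; 5/8; 21/32 } R={ 85/128; 43/64; 11/16; 3/4; 1 } so 169/256
step 10: add Blue to get BRBRBRBRRB; options L={ 0; 1/2; 5/8; 21/32; 169/256 } R={ 85/128; 43/64; 11/16; 3/4; 1 } so 339/512
step 11: add Red to get BRBRBRBRRBR; options L={ 0; 1/2; 5/8; 21/32; 169/256 } R={ 339/512; 85/128; 43/64; 11/16; 3/4; 1 } so 677/1024
step 12: add Blue to get BRBRBRBRRBRB; options L={ 0; 1/2; 5/8; 21/32; 169/256; 677/1024 } R={ 339/512; 85/128; 43/64; 11/16; 3/4; 1 } so 1355/2048
step 13: add Red to get BRBRBRBRRBRBR; options L={ 0; 1/2; 5/8; 21/32; 169/256; 677/1024 } R={ 1355/2048; 339/512; 85/128; 43/64; 11/16; 3/4; 1 } so 2709/4096
step 14: add Blue to get BRBRBRBRRBRBRB; options L={ 0; 1/2; 5/8; 21/32; 169/256; 677/1024; 2709/4096 } R={ 1355/2048; 339/512; 85/128; 43/64; 11/16; 3/4; 1 } so 5419/8192
step 15: add Blue to get BRBRBRBRRBRBRBB; options L={ 0; 1/2; 5/8; 21/32; 169/256; 677/1024; 2709/4096; 5419/8192 } R={ 1355/2048; 339/512; 85/128; 43/64; 11/16; 3/4; 1 } so 10839/16384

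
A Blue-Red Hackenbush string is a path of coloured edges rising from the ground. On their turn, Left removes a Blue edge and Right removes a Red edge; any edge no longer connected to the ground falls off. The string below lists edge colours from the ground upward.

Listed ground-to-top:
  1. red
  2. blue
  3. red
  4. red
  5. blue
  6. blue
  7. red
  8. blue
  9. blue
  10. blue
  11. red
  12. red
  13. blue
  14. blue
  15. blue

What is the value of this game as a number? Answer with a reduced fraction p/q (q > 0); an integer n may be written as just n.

Prefix values for red blue red red blue blue red blue blue blue red red blue blue blue via {L|R} + simplicity:
step 1: add red to get r; options L={ — } R={ 0 } — -1
step 2: add blue to get rb; options L={ -1 } R={ 0 } — -1/2
step 3: add red to get rbr; options L={ -1 } R={ -1/2; 0 } — -3/4
step 4: add red to get rbrr; options L={ -1 } R={ -3/4; -1/2; 0 } — -7/8
step 5: add blue to get rbrrb; options L={ -1; -7/8 } R={ -3/4; -1/2; 0 } — -13/16
step 6: add blue to get rbrrbb; options L={ -1; -7/8; -13/16 } R={ -3/4; -1/2; 0 } — -25/32
step 7: add red to get rbrrbbr; options L={ -1; -7/8; -13/16 } R={ -25/32; -3/4; -1/2; 0 } — -51/64
step 8: add blue to get rbrrbbrb; options L={ -1; -7/8; -13/16; -51/64 } R={ -25/32; -3/4; -1/2; 0 } — -101/128
step 9: add blue to get rbrrbbrbb; options L={ -1; -7/8; -13/16; -51/64; -101/128 } R={ -25/32; -3/4; -1/2; 0 } — -201/256
step 10: add blue to get rbrrbbrbbb; options L={ -1; -7/8; -13/16; -51/64; -101/128; -201/256 } R={ -25/32; -3/4; -1/2; 0 } — -401/512
step 11: add red to get rbrrbbrbbbr; options L={ -1; -7/8; -13/16; -51/64; -101/128; -201/256 } R={ -401/512; -25/32; -3/4; -1/2; 0 } — -803/1024
step 12: add red to get rbrrbbrbbbrr; options L={ -1; -7/8; -13/16; -51/64; -101/128; -201/256 } R={ -803/1024; -401/512; -25/32; -3/4; -1/2; 0 } — -1607/2048
step 13: add blue to get rbrrbbrbbbrrb; options L={ -1; -7/8; -13/16; -51/64; -101/128; -201/256; -1607/2048 } R={ -803/1024; -401/512; -25/32; -3/4; -1/2; 0 } — -3213/4096
step 14: add blue to get rbrrbbrbbbrrbb; options L={ -1; -7/8; -13/16; -51/64; -101/128; -201/256; -1607/2048; -3213/4096 } R={ -803/1024; -401/512; -25/32; -3/4; -1/2; 0 } — -6425/8192
step 15: add blue to get rbrrbbrbbbrrbbb; options L={ -1; -7/8; -13/16; -51/64; -101/128; -201/256; -1607/2048; -3213/4096; -6425/8192 } R={ -803/1024; -401/512; -25/32; -3/4; -1/2; 0 } — -12849/16384

-12849/16384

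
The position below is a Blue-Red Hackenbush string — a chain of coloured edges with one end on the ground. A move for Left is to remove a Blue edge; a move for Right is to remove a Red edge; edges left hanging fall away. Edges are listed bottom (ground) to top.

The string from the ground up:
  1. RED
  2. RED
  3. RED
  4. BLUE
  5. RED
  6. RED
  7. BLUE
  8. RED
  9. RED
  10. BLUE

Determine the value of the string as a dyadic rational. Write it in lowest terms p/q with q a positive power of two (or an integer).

R: Left { (no moves) }, Right { 0 } → simplest -1
RR: Left { (no moves) }, Right { -1,0 } → simplest -2
RRR: Left { (no moves) }, Right { -2,-1,0 } → simplest -3
RRRB: Left { -3 }, Right { -2,-1,0 } → simplest -5/2
RRRBR: Left { -3 }, Right { -5/2,-2,-1,0 } → simplest -11/4
RRRBRR: Left { -3 }, Right { -11/4,-5/2,-2,-1,0 } → simplest -23/8
RRRBRRB: Left { -3,-23/8 }, Right { -11/4,-5/2,-2,-1,0 } → simplest -45/16
RRRBRRBR: Left { -3,-23/8 }, Right { -45/16,-11/4,-5/2,-2,-1,0 } → simplest -91/32
RRRBRRBRR: Left { -3,-23/8 }, Right { -91/32,-45/16,-11/4,-5/2,-2,-1,0 } → simplest -183/64
RRRBRRBRRB: Left { -3,-23/8,-183/64 }, Right { -91/32,-45/16,-11/4,-5/2,-2,-1,0 } → simplest -365/128

-365/128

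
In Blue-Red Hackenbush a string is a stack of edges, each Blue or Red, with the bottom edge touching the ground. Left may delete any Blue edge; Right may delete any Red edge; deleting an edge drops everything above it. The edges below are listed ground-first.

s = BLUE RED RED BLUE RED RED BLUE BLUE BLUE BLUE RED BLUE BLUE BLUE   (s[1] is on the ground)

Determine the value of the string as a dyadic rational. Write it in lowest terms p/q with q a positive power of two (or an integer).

Build val(s[:k]) for k = 1..14, string s = BLUE RED RED BLUE RED RED BLUE BLUE BLUE BLUE RED BLUE BLUE BLUE.
1 of 14 · B · max L 0 · min R +∞ → 1
2 of 14 · BR · max L 0 · min R 1 → 1/2
3 of 14 · BRR · max L 0 · min R 1/2 → 1/4
4 of 14 · BRRB · max L 1/4 · min R 1/2 → 3/8
5 of 14 · BRRBR · max L 1/4 · min R 3/8 → 5/16
6 of 14 · BRRBRR · max L 1/4 · min R 5/16 → 9/32
7 of 14 · BRRBRRB · max L 9/32 · min R 5/16 → 19/64
8 of 14 · BRRBRRBB · max L 19/64 · min R 5/16 → 39/128
9 of 14 · BRRBRRBBB · max L 39/128 · min R 5/16 → 79/256
10 of 14 · BRRBRRBBBB · max L 79/256 · min R 5/16 → 159/512
11 of 14 · BRRBRRBBBBR · max L 79/256 · min R 159/512 → 317/1024
12 of 14 · BRRBRRBBBBRB · max L 317/1024 · min R 159/512 → 635/2048
13 of 14 · BRRBRRBBBBRBB · max L 635/2048 · min R 159/512 → 1271/4096
14 of 14 · BRRBRRBBBBRBBB · max L 1271/4096 · min R 159/512 → 2543/8192

2543/8192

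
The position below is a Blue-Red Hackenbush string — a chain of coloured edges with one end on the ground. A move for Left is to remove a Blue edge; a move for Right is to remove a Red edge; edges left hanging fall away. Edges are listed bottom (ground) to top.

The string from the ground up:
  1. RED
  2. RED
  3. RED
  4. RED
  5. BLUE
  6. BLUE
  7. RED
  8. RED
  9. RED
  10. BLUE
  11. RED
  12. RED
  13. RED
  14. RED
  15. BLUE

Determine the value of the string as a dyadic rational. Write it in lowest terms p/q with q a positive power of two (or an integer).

Build value(s[:k]) for k = 1..15, string s = RED RED RED RED BLUE BLUE RED RED RED BLUE RED RED RED RED BLUE.
value_1 [R]  L=[·]  R=[0]  ⇒ -1
value_2 [RR]  L=[·]  R=[-1,0]  ⇒ -2
value_3 [RRR]  L=[·]  R=[-2,-1,0]  ⇒ -3
value_4 [RRRR]  L=[·]  R=[-3,-2,-1,0]  ⇒ -4
value_5 [RRRRB]  L=[-4]  R=[-3,-2,-1,0]  ⇒ -7/2
value_6 [RRRRBB]  L=[-4,-7/2]  R=[-3,-2,-1,0]  ⇒ -13/4
value_7 [RRRRBBR]  L=[-4,-7/2]  R=[-13/4,-3,-2,-1,0]  ⇒ -27/8
value_8 [RRRRBBRR]  L=[-4,-7/2]  R=[-27/8,-13/4,-3,-2,-1,0]  ⇒ -55/16
value_9 [RRRRBBRRR]  L=[-4,-7/2]  R=[-55/16,-27/8,-13/4,-3,-2,-1,0]  ⇒ -111/32
value_10 [RRRRBBRRRB]  L=[-4,-7/2,-111/32]  R=[-55/16,-27/8,-13/4,-3,-2,-1,0]  ⇒ -221/64
value_11 [RRRRBBRRRBR]  L=[-4,-7/2,-111/32]  R=[-221/64,-55/16,-27/8,-13/4,-3,-2,-1,0]  ⇒ -443/128
value_12 [RRRRBBRRRBRR]  L=[-4,-7/2,-111/32]  R=[-443/128,-221/64,-55/16,-27/8,-13/4,-3,-2,-1,0]  ⇒ -887/256
value_13 [RRRRBBRRRBRRR]  L=[-4,-7/2,-111/32]  R=[-887/256,-443/128,-221/64,-55/16,-27/8,-13/4,-3,-2,-1,0]  ⇒ -1775/512
value_14 [RRRRBBRRRBRRRR]  L=[-4,-7/2,-111/32]  R=[-1775/512,-887/256,-443/128,-221/64,-55/16,-27/8,-13/4,-3,-2,-1,0]  ⇒ -3551/1024
value_15 [RRRRBBRRRBRRRRB]  L=[-4,-7/2,-111/32,-3551/1024]  R=[-1775/512,-887/256,-443/128,-221/64,-55/16,-27/8,-13/4,-3,-2,-1,0]  ⇒ -7101/2048

-7101/2048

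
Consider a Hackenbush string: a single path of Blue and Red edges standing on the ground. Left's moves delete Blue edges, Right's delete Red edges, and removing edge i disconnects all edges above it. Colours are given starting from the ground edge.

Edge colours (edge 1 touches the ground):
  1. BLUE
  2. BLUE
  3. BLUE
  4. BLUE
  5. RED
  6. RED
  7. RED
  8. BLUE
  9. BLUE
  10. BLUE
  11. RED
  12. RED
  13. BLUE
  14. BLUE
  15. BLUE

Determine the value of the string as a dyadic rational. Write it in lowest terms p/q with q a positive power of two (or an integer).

6607/2048

Recurse on prefixes of the 15-edge string BLUE BLUE BLUE BLUE RED RED RED BLUE BLUE BLUE RED RED BLUE BLUE BLUE:
1 of 15 · B · max L 0 · min R +∞ gives 1
2 of 15 · BB · max L 1 · min R +∞ gives 2
3 of 15 · BBB · max L 2 · min R +∞ gives 3
4 of 15 · BBBB · max L 3 · min R +∞ gives 4
5 of 15 · BBBBR · max L 3 · min R 4 gives 7/2
6 of 15 · BBBBRR · max L 3 · min R 7/2 gives 13/4
7 of 15 · BBBBRRR · max L 3 · min R 13/4 gives 25/8
8 of 15 · BBBBRRRB · max L 25/8 · min R 13/4 gives 51/16
9 of 15 · BBBBRRRBB · max L 51/16 · min R 13/4 gives 103/32
10 of 15 · BBBBRRRBBB · max L 103/32 · min R 13/4 gives 207/64
11 of 15 · BBBBRRRBBBR · max L 103/32 · min R 207/64 gives 413/128
12 of 15 · BBBBRRRBBBRR · max L 103/32 · min R 413/128 gives 825/256
13 of 15 · BBBBRRRBBBRRB · max L 825/256 · min R 413/128 gives 1651/512
14 of 15 · BBBBRRRBBBRRBB · max L 1651/512 · min R 413/128 gives 3303/1024
15 of 15 · BBBBRRRBBBRRBBB · max L 3303/1024 · min R 413/128 gives 6607/2048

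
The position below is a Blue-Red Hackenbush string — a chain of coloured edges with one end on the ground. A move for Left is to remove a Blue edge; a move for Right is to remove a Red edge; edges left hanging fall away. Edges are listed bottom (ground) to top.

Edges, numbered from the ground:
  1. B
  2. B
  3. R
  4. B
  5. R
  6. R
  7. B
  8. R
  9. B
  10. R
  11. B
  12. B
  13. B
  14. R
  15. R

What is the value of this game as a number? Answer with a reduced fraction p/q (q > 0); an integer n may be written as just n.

12985/8192

1 of 15 · B · max L 0 · min R +∞ = 1
2 of 15 · BB · max L 1 · min R +∞ = 2
3 of 15 · BBR · max L 1 · min R 2 = 3/2
4 of 15 · BBRB · max L 3/2 · min R 2 = 7/4
5 of 15 · BBRBR · max L 3/2 · min R 7/4 = 13/8
6 of 15 · BBRBRR · max L 3/2 · min R 13/8 = 25/16
7 of 15 · BBRBRRB · max L 25/16 · min R 13/8 = 51/32
8 of 15 · BBRBRRBR · max L 25/16 · min R 51/32 = 101/64
9 of 15 · BBRBRRBRB · max L 101/64 · min R 51/32 = 203/128
10 of 15 · BBRBRRBRBR · max L 101/64 · min R 203/128 = 405/256
11 of 15 · BBRBRRBRBRB · max L 405/256 · min R 203/128 = 811/512
12 of 15 · BBRBRRBRBRBB · max L 811/512 · min R 203/128 = 1623/1024
13 of 15 · BBRBRRBRBRBBB · max L 1623/1024 · min R 203/128 = 3247/2048
14 of 15 · BBRBRRBRBRBBBR · max L 1623/1024 · min R 3247/2048 = 6493/4096
15 of 15 · BBRBRRBRBRBBBRR · max L 1623/1024 · min R 6493/4096 = 12985/8192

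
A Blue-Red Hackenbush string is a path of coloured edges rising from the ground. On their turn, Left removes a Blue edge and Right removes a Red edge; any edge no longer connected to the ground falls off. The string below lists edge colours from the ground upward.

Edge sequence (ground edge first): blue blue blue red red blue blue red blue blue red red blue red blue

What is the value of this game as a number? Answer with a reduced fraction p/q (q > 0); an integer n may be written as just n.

9931/4096

step 1: add blue to get b; options L={ 0 } R={ ∅ } — 1
step 2: add blue to get bb; options L={ 0,1 } R={ ∅ } — 2
step 3: add blue to get bbb; options L={ 0,1,2 } R={ ∅ } — 3
step 4: add red to get bbbr; options L={ 0,1,2 } R={ 3 } — 5/2
step 5: add red to get bbbrr; options L={ 0,1,2 } R={ 5/2,3 } — 9/4
step 6: add blue to get bbbrrb; options L={ 0,1,2,9/4 } R={ 5/2,3 } — 19/8
step 7: add blue to get bbbrrbb; options L={ 0,1,2,9/4,19/8 } R={ 5/2,3 } — 39/16
step 8: add red to get bbbrrbbr; options L={ 0,1,2,9/4,19/8 } R={ 39/16,5/2,3 } — 77/32
step 9: add blue to get bbbrrbbrb; options L={ 0,1,2,9/4,19/8,77/32 } R={ 39/16,5/2,3 } — 155/64
step 10: add blue to get bbbrrbbrbb; options L={ 0,1,2,9/4,19/8,77/32,155/64 } R={ 39/16,5/2,3 } — 311/128
step 11: add red to get bbbrrbbrbbr; options L={ 0,1,2,9/4,19/8,77/32,155/64 } R={ 311/128,39/16,5/2,3 } — 621/256
step 12: add red to get bbbrrbbrbbrr; options L={ 0,1,2,9/4,19/8,77/32,155/64 } R={ 621/256,311/128,39/16,5/2,3 } — 1241/512
step 13: add blue to get bbbrrbbrbbrrb; options L={ 0,1,2,9/4,19/8,77/32,155/64,1241/512 } R={ 621/256,311/128,39/16,5/2,3 } — 2483/1024
step 14: add red to get bbbrrbbrbbrrbr; options L={ 0,1,2,9/4,19/8,77/32,155/64,1241/512 } R={ 2483/1024,621/256,311/128,39/16,5/2,3 } — 4965/2048
step 15: add blue to get bbbrrbbrbbrrbrb; options L={ 0,1,2,9/4,19/8,77/32,155/64,1241/512,4965/2048 } R={ 2483/1024,621/256,311/128,39/16,5/2,3 } — 9931/4096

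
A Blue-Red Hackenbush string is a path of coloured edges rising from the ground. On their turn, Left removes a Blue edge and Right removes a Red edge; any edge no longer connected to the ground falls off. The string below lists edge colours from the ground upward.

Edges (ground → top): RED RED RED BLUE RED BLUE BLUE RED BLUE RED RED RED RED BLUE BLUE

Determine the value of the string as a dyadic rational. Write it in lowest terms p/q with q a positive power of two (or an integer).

-10617/4096

val(R) = { none | 0 } -> -1
val(RR) = { none | -1, 0 } -> -2
val(RRR) = { none | -2, -1, 0 } -> -3
val(RRRB) = { -3 | -2, -1, 0 } -> -5/2
val(RRRBR) = { -3 | -5/2, -2, -1, 0 } -> -11/4
val(RRRBRB) = { -3, -11/4 | -5/2, -2, -1, 0 } -> -21/8
val(RRRBRBB) = { -3, -11/4, -21/8 | -5/2, -2, -1, 0 } -> -41/16
val(RRRBRBBR) = { -3, -11/4, -21/8 | -41/16, -5/2, -2, -1, 0 } -> -83/32
val(RRRBRBBRB) = { -3, -11/4, -21/8, -83/32 | -41/16, -5/2, -2, -1, 0 } -> -165/64
val(RRRBRBBRBR) = { -3, -11/4, -21/8, -83/32 | -165/64, -41/16, -5/2, -2, -1, 0 } -> -331/128
val(RRRBRBBRBRR) = { -3, -11/4, -21/8, -83/32 | -331/128, -165/64, -41/16, -5/2, -2, -1, 0 } -> -663/256
val(RRRBRBBRBRRR) = { -3, -11/4, -21/8, -83/32 | -663/256, -331/128, -165/64, -41/16, -5/2, -2, -1, 0 } -> -1327/512
val(RRRBRBBRBRRRR) = { -3, -11/4, -21/8, -83/32 | -1327/512, -663/256, -331/128, -165/64, -41/16, -5/2, -2, -1, 0 } -> -2655/1024
val(RRRBRBBRBRRRRB) = { -3, -11/4, -21/8, -83/32, -2655/1024 | -1327/512, -663/256, -331/128, -165/64, -41/16, -5/2, -2, -1, 0 } -> -5309/2048
val(RRRBRBBRBRRRRBB) = { -3, -11/4, -21/8, -83/32, -2655/1024, -5309/2048 | -1327/512, -663/256, -331/128, -165/64, -41/16, -5/2, -2, -1, 0 } -> -10617/4096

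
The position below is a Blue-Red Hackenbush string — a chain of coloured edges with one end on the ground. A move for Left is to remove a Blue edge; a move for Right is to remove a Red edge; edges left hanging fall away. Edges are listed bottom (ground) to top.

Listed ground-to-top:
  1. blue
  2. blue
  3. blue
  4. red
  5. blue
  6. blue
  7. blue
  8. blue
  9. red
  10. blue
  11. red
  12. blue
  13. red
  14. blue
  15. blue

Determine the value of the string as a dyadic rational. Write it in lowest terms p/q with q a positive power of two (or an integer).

12119/4096

Prefix values for blue blue blue red blue blue blue blue red blue red blue red blue blue via {L|R} + simplicity:
b: Left { 0 }, Right { (no moves) } = simplest 1
bb: Left { 0 1 }, Right { (no moves) } = simplest 2
bbb: Left { 0 1 2 }, Right { (no moves) } = simplest 3
bbbr: Left { 0 1 2 }, Right { 3 } = simplest 5/2
bbbrb: Left { 0 1 2 5/2 }, Right { 3 } = simplest 11/4
bbbrbb: Left { 0 1 2 5/2 11/4 }, Right { 3 } = simplest 23/8
bbbrbbb: Left { 0 1 2 5/2 11/4 23/8 }, Right { 3 } = simplest 47/16
bbbrbbbb: Left { 0 1 2 5/2 11/4 23/8 47/16 }, Right { 3 } = simplest 95/32
bbbrbbbbr: Left { 0 1 2 5/2 11/4 23/8 47/16 }, Right { 95/32 3 } = simplest 189/64
bbbrbbbbrb: Left { 0 1 2 5/2 11/4 23/8 47/16 189/64 }, Right { 95/32 3 } = simplest 379/128
bbbrbbbbrbr: Left { 0 1 2 5/2 11/4 23/8 47/16 189/64 }, Right { 379/128 95/32 3 } = simplest 757/256
bbbrbbbbrbrb: Left { 0 1 2 5/2 11/4 23/8 47/16 189/64 757/256 }, Right { 379/128 95/32 3 } = simplest 1515/512
bbbrbbbbrbrbr: Left { 0 1 2 5/2 11/4 23/8 47/16 189/64 757/256 }, Right { 1515/512 379/128 95/32 3 } = simplest 3029/1024
bbbrbbbbrbrbrb: Left { 0 1 2 5/2 11/4 23/8 47/16 189/64 757/256 3029/1024 }, Right { 1515/512 379/128 95/32 3 } = simplest 6059/2048
bbbrbbbbrbrbrbb: Left { 0 1 2 5/2 11/4 23/8 47/16 189/64 757/256 3029/1024 6059/2048 }, Right { 1515/512 379/128 95/32 3 } = simplest 12119/4096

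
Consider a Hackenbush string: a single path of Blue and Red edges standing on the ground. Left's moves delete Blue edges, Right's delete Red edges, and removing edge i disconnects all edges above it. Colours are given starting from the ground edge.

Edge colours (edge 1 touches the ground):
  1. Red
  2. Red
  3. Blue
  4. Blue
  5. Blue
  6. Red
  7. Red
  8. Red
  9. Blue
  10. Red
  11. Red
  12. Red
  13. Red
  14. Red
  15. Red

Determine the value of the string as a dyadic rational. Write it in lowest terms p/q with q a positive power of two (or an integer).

step 1: add Red to get R; options L={  } R={ 0 } → -1
step 2: add Red to get RR; options L={  } R={ -1, 0 } → -2
step 3: add Blue to get RRB; options L={ -2 } R={ -1, 0 } → -3/2
step 4: add Blue to get RRBB; options L={ -2, -3/2 } R={ -1, 0 } → -5/4
step 5: add Blue to get RRBBB; options L={ -2, -3/2, -5/4 } R={ -1, 0 } → -9/8
step 6: add Red to get RRBBBR; options L={ -2, -3/2, -5/4 } R={ -9/8, -1, 0 } → -19/16
step 7: add Red to get RRBBBRR; options L={ -2, -3/2, -5/4 } R={ -19/16, -9/8, -1, 0 } → -39/32
step 8: add Red to get RRBBBRRR; options L={ -2, -3/2, -5/4 } R={ -39/32, -19/16, -9/8, -1, 0 } → -79/64
step 9: add Blue to get RRBBBRRRB; options L={ -2, -3/2, -5/4, -79/64 } R={ -39/32, -19/16, -9/8, -1, 0 } → -157/128
step 10: add Red to get RRBBBRRRBR; options L={ -2, -3/2, -5/4, -79/64 } R={ -157/128, -39/32, -19/16, -9/8, -1, 0 } → -315/256
step 11: add Red to get RRBBBRRRBRR; options L={ -2, -3/2, -5/4, -79/64 } R={ -315/256, -157/128, -39/32, -19/16, -9/8, -1, 0 } → -631/512
step 12: add Red to get RRBBBRRRBRRR; options L={ -2, -3/2, -5/4, -79/64 } R={ -631/512, -315/256, -157/128, -39/32, -19/16, -9/8, -1, 0 } → -1263/1024
step 13: add Red to get RRBBBRRRBRRRR; options L={ -2, -3/2, -5/4, -79/64 } R={ -1263/1024, -631/512, -315/256, -157/128, -39/32, -19/16, -9/8, -1, 0 } → -2527/2048
step 14: add Red to get RRBBBRRRBRRRRR; options L={ -2, -3/2, -5/4, -79/64 } R={ -2527/2048, -1263/1024, -631/512, -315/256, -157/128, -39/32, -19/16, -9/8, -1, 0 } → -5055/4096
step 15: add Red to get RRBBBRRRBRRRRRR; options L={ -2, -3/2, -5/4, -79/64 } R={ -5055/4096, -2527/2048, -1263/1024, -631/512, -315/256, -157/128, -39/32, -19/16, -9/8, -1, 0 } → -10111/8192

-10111/8192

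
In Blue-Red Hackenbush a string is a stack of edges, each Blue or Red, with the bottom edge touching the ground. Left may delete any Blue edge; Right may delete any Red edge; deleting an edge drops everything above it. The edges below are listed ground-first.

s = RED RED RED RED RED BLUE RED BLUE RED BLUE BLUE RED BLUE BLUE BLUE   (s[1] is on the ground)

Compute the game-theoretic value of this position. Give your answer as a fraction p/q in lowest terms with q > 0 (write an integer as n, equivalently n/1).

R: Left { none }, Right { 0 } gives simplest -1
RR: Left { none }, Right { -1; 0 } gives simplest -2
RRR: Left { none }, Right { -2; -1; 0 } gives simplest -3
RRRR: Left { none }, Right { -3; -2; -1; 0 } gives simplest -4
RRRRR: Left { none }, Right { -4; -3; -2; -1; 0 } gives simplest -5
RRRRRB: Left { -5 }, Right { -4; -3; -2; -1; 0 } gives simplest -9/2
RRRRRBR: Left { -5 }, Right { -9/2; -4; -3; -2; -1; 0 } gives simplest -19/4
RRRRRBRB: Left { -5; -19/4 }, Right { -9/2; -4; -3; -2; -1; 0 } gives simplest -37/8
RRRRRBRBR: Left { -5; -19/4 }, Right { -37/8; -9/2; -4; -3; -2; -1; 0 } gives simplest -75/16
RRRRRBRBRB: Left { -5; -19/4; -75/16 }, Right { -37/8; -9/2; -4; -3; -2; -1; 0 } gives simplest -149/32
RRRRRBRBRBB: Left { -5; -19/4; -75/16; -149/32 }, Right { -37/8; -9/2; -4; -3; -2; -1; 0 } gives simplest -297/64
RRRRRBRBRBBR: Left { -5; -19/4; -75/16; -149/32 }, Right { -297/64; -37/8; -9/2; -4; -3; -2; -1; 0 } gives simplest -595/128
RRRRRBRBRBBRB: Left { -5; -19/4; -75/16; -149/32; -595/128 }, Right { -297/64; -37/8; -9/2; -4; -3; -2; -1; 0 } gives simplest -1189/256
RRRRRBRBRBBRBB: Left { -5; -19/4; -75/16; -149/32; -595/128; -1189/256 }, Right { -297/64; -37/8; -9/2; -4; -3; -2; -1; 0 } gives simplest -2377/512
RRRRRBRBRBBRBBB: Left { -5; -19/4; -75/16; -149/32; -595/128; -1189/256; -2377/512 }, Right { -297/64; -37/8; -9/2; -4; -3; -2; -1; 0 } gives simplest -4753/1024

-4753/1024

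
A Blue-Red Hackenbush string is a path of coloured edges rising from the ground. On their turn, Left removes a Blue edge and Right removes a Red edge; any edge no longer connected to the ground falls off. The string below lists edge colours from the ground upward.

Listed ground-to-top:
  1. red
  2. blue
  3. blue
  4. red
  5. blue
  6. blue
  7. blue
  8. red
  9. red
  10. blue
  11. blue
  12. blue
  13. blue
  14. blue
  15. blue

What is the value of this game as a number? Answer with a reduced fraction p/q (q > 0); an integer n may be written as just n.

-4481/16384

step 1: add red to get r; options L={ (no moves) } R={ 0 } gives -1
step 2: add blue to get rb; options L={ -1 } R={ 0 } gives -1/2
step 3: add blue to get rbb; options L={ -1, -1/2 } R={ 0 } gives -1/4
step 4: add red to get rbbr; options L={ -1, -1/2 } R={ -1/4, 0 } gives -3/8
step 5: add blue to get rbbrb; options L={ -1, -1/2, -3/8 } R={ -1/4, 0 } gives -5/16
step 6: add blue to get rbbrbb; options L={ -1, -1/2, -3/8, -5/16 } R={ -1/4, 0 } gives -9/32
step 7: add blue to get rbbrbbb; options L={ -1, -1/2, -3/8, -5/16, -9/32 } R={ -1/4, 0 } gives -17/64
step 8: add red to get rbbrbbbr; options L={ -1, -1/2, -3/8, -5/16, -9/32 } R={ -17/64, -1/4, 0 } gives -35/128
step 9: add red to get rbbrbbbrr; options L={ -1, -1/2, -3/8, -5/16, -9/32 } R={ -35/128, -17/64, -1/4, 0 } gives -71/256
step 10: add blue to get rbbrbbbrrb; options L={ -1, -1/2, -3/8, -5/16, -9/32, -71/256 } R={ -35/128, -17/64, -1/4, 0 } gives -141/512
step 11: add blue to get rbbrbbbrrbb; options L={ -1, -1/2, -3/8, -5/16, -9/32, -71/256, -141/512 } R={ -35/128, -17/64, -1/4, 0 } gives -281/1024
step 12: add blue to get rbbrbbbrrbbb; options L={ -1, -1/2, -3/8, -5/16, -9/32, -71/256, -141/512, -281/1024 } R={ -35/128, -17/64, -1/4, 0 } gives -561/2048
step 13: add blue to get rbbrbbbrrbbbb; options L={ -1, -1/2, -3/8, -5/16, -9/32, -71/256, -141/512, -281/1024, -561/2048 } R={ -35/128, -17/64, -1/4, 0 } gives -1121/4096
step 14: add blue to get rbbrbbbrrbbbbb; options L={ -1, -1/2, -3/8, -5/16, -9/32, -71/256, -141/512, -281/1024, -561/2048, -1121/4096 } R={ -35/128, -17/64, -1/4, 0 } gives -2241/8192
step 15: add blue to get rbbrbbbrrbbbbbb; options L={ -1, -1/2, -3/8, -5/16, -9/32, -71/256, -141/512, -281/1024, -561/2048, -1121/4096, -2241/8192 } R={ -35/128, -17/64, -1/4, 0 } gives -4481/16384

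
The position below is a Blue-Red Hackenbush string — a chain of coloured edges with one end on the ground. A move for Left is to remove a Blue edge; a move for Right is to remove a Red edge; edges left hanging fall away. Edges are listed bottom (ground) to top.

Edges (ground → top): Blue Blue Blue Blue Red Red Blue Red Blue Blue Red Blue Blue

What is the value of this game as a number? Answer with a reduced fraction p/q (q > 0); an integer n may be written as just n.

1719/512

v_1 [B]  L=[0]  R=[]  gives 1
v_2 [BB]  L=[0, 1]  R=[]  gives 2
v_3 [BBB]  L=[0, 1, 2]  R=[]  gives 3
v_4 [BBBB]  L=[0, 1, 2, 3]  R=[]  gives 4
v_5 [BBBBR]  L=[0, 1, 2, 3]  R=[4]  gives 7/2
v_6 [BBBBRR]  L=[0, 1, 2, 3]  R=[7/2, 4]  gives 13/4
v_7 [BBBBRRB]  L=[0, 1, 2, 3, 13/4]  R=[7/2, 4]  gives 27/8
v_8 [BBBBRRBR]  L=[0, 1, 2, 3, 13/4]  R=[27/8, 7/2, 4]  gives 53/16
v_9 [BBBBRRBRB]  L=[0, 1, 2, 3, 13/4, 53/16]  R=[27/8, 7/2, 4]  gives 107/32
v_10 [BBBBRRBRBB]  L=[0, 1, 2, 3, 13/4, 53/16, 107/32]  R=[27/8, 7/2, 4]  gives 215/64
v_11 [BBBBRRBRBBR]  L=[0, 1, 2, 3, 13/4, 53/16, 107/32]  R=[215/64, 27/8, 7/2, 4]  gives 429/128
v_12 [BBBBRRBRBBRB]  L=[0, 1, 2, 3, 13/4, 53/16, 107/32, 429/128]  R=[215/64, 27/8, 7/2, 4]  gives 859/256
v_13 [BBBBRRBRBBRBB]  L=[0, 1, 2, 3, 13/4, 53/16, 107/32, 429/128, 859/256]  R=[215/64, 27/8, 7/2, 4]  gives 1719/512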